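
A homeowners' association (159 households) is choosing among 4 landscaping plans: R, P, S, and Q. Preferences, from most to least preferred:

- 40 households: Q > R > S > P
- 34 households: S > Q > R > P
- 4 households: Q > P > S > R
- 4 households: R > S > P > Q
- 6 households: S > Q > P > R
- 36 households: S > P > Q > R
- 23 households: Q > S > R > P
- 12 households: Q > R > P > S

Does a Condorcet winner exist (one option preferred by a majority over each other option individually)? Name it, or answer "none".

S vs R: 103–56 for S.
S vs P: 143–16 for S.
S vs Q: 80–79 for S.
S beats every other option head-to-head.

S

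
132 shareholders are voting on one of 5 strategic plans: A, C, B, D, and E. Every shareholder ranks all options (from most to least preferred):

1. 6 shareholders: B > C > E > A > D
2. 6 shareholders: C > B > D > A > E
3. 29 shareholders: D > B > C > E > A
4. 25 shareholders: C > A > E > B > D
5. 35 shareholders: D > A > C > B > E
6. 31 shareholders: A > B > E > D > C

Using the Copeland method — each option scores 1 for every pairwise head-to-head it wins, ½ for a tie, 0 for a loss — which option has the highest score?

A: beats B and E; ties C; loses to D → score 2.5.
C: beats E; ties A and B; loses to D → score 2.
B: beats D and E; ties C; loses to A → score 2.5.
D: beats A, C, and E; loses to B → score 3.
E: loses to A, C, B, and D → score 0.
D has the best pairwise record.

D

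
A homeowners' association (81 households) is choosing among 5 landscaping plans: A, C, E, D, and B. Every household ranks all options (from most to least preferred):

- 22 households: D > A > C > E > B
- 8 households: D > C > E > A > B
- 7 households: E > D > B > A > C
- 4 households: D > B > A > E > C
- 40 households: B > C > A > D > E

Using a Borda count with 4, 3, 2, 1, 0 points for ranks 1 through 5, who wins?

D

A: 22·3 + 8·1 + 7·1 + 4·2 + 40·2 = 169
C: 22·2 + 8·3 + 7·0 + 4·0 + 40·3 = 188
E: 22·1 + 8·2 + 7·4 + 4·1 + 40·0 = 70
D: 22·4 + 8·4 + 7·3 + 4·4 + 40·1 = 197
B: 22·0 + 8·0 + 7·2 + 4·3 + 40·4 = 186
D has the highest Borda score (197).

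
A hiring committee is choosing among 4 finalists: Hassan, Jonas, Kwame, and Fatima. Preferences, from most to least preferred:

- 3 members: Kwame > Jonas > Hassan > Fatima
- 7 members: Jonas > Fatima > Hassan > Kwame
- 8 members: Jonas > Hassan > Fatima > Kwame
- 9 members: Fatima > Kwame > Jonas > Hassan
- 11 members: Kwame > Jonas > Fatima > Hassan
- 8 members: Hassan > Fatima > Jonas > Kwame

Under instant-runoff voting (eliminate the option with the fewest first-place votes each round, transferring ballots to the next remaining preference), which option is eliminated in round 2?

Kwame

Round 1: Hassan 8, Jonas 15, Kwame 14, Fatima 9. Eliminate Hassan.
Round 2: Jonas 15, Kwame 14, Fatima 17. Eliminate Kwame.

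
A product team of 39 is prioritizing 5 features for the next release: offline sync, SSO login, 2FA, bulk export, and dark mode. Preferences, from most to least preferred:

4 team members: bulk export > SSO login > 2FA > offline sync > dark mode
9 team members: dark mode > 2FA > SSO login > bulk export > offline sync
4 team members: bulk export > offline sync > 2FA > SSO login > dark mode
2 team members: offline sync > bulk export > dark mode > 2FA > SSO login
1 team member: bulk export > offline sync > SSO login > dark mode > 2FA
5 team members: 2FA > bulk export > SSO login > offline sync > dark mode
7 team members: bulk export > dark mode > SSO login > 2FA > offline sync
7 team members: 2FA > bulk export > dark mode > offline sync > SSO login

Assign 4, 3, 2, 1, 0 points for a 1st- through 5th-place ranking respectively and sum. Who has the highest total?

bulk export

offline sync: 4·1 + 9·0 + 4·3 + 2·4 + 1·3 + 5·1 + 7·0 + 7·1 = 39
SSO login: 4·3 + 9·2 + 4·1 + 2·0 + 1·2 + 5·2 + 7·2 + 7·0 = 60
2FA: 4·2 + 9·3 + 4·2 + 2·1 + 1·0 + 5·4 + 7·1 + 7·4 = 100
bulk export: 4·4 + 9·1 + 4·4 + 2·3 + 1·4 + 5·3 + 7·4 + 7·3 = 115
dark mode: 4·0 + 9·4 + 4·0 + 2·2 + 1·1 + 5·0 + 7·3 + 7·2 = 76
bulk export has the highest Borda score (115).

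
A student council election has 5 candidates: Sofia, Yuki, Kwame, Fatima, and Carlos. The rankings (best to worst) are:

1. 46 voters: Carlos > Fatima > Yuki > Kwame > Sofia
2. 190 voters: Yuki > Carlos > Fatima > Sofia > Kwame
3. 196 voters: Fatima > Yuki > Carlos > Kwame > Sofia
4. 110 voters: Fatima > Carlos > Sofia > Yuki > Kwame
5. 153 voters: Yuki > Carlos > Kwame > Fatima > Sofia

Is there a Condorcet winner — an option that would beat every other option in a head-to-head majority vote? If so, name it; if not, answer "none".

none

Checking pairwise contests:
Yuki beats Sofia 585–110.
Fatima beats Yuki 352–343.
Yuki beats Kwame 695–0.
Carlos beats Fatima 389–306.
Yuki beats Carlos 539–156.
Every option loses at least one head-to-head, so there is no Condorcet winner.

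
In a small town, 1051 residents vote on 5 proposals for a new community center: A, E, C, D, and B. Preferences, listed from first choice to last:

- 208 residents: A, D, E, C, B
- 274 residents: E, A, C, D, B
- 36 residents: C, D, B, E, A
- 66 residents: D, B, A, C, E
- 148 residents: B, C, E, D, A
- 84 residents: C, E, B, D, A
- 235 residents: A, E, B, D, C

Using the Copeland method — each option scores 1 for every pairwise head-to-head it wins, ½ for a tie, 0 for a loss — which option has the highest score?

A: beats C, D, and B; loses to E → score 3.
E: beats A, C, D, and B → score 4.
C: beats D and B; loses to A and E → score 2.
D: beats B; loses to A, E, and C → score 1.
B: loses to A, E, C, and D → score 0.
E has the best pairwise record.

E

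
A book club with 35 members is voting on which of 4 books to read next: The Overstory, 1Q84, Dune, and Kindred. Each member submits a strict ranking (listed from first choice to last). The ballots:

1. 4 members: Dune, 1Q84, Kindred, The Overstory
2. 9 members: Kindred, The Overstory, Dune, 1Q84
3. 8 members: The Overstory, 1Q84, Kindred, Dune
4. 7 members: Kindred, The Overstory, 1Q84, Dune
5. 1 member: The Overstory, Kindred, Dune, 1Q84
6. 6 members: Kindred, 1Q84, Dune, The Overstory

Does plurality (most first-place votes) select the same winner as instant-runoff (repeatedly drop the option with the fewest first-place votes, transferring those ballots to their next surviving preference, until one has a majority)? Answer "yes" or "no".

Plurality — first-place votes: The Overstory 9, 1Q84 0, Dune 4, Kindred 22. Winner: Kindred.
Instant-runoff — R1 The Overstory 9, 1Q84 0, Dune 4, Kindred 22 (Kindred winner). Winner: Kindred.
The two methods agree.

yes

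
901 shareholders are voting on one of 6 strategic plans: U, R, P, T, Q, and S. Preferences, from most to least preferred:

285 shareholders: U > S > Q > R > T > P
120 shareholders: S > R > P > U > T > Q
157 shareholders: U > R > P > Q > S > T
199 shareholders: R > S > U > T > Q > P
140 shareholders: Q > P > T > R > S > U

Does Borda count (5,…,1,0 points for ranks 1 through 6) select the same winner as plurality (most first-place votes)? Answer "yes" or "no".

Borda — scores: U 3047, R 2953, P 1391, T 1223, Q 2068, S 2833. Winner: U.
Plurality — first-place votes: U 442, R 199, P 0, T 0, Q 140, S 120. Winner: U.
The two methods agree.

yes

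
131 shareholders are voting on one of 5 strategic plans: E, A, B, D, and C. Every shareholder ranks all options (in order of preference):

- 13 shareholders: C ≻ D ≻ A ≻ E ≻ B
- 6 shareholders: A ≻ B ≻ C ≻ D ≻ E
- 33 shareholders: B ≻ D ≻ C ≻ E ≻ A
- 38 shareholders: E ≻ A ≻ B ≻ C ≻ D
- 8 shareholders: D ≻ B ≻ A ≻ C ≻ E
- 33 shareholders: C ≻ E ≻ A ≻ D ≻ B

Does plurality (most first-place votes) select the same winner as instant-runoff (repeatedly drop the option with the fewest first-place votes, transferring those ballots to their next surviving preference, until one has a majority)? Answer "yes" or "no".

no

Plurality — first-place votes: E 38, A 6, B 33, D 8, C 46. Winner: C.
Instant-runoff — R1 E 38, A 6, B 33, D 8, C 46 (A out); R2 E 38, B 39, D 8, C 46 (D out); R3 E 38, B 47, C 46 (E out); R4 B 85, C 46 (B winner). Winner: B.
The two methods disagree.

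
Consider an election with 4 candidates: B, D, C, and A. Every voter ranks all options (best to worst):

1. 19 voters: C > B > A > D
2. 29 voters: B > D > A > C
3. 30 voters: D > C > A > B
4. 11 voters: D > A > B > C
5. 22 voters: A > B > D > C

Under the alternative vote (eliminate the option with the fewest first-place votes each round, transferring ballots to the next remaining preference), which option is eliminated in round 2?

Round 1: B 29, D 41, C 19, A 22. Eliminate C.
Round 2: B 48, D 41, A 22. Eliminate A.

A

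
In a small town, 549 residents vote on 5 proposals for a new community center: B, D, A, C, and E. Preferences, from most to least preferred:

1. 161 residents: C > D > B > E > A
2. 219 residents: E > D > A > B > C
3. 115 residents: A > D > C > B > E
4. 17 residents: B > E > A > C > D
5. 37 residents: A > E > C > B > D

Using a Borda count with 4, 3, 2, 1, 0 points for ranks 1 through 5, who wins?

B: 161·2 + 219·1 + 115·1 + 17·4 + 37·1 = 761
D: 161·3 + 219·3 + 115·3 + 17·0 + 37·0 = 1485
A: 161·0 + 219·2 + 115·4 + 17·2 + 37·4 = 1080
C: 161·4 + 219·0 + 115·2 + 17·1 + 37·2 = 965
E: 161·1 + 219·4 + 115·0 + 17·3 + 37·3 = 1199
D has the highest Borda score (1485).

D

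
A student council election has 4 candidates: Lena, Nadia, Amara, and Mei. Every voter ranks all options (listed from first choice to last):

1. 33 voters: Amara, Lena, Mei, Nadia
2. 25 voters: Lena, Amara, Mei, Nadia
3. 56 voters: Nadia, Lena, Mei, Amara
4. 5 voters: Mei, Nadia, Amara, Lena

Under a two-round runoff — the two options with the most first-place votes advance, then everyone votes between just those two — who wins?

Nadia

Round 1 first-place votes: Lena 25, Nadia 56, Amara 33, Mei 5.
Nadia and Amara advance.
Runoff: Nadia is preferred to Amara by 61 voters; Amara by 58.
Nadia wins the runoff.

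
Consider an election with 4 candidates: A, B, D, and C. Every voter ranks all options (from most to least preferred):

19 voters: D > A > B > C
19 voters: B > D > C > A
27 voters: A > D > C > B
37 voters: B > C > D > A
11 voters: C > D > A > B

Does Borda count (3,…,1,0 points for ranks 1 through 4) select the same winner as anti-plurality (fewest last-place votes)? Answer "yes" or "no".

yes

Borda — scores: A 130, B 187, D 208, C 153. Winner: D.
Anti-plurality — last-place votes: A 56, B 38, D 0, C 19. Winner: D.
The two methods agree.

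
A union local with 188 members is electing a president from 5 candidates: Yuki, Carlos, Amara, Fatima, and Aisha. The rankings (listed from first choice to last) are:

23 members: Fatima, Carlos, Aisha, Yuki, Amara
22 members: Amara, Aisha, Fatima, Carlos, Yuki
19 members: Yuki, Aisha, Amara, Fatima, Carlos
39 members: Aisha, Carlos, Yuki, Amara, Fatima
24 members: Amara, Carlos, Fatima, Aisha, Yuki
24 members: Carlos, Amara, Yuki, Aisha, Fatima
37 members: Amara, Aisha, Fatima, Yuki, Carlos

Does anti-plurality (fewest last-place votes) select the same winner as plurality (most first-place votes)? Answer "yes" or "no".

no

Anti-plurality — last-place votes: Yuki 46, Carlos 56, Amara 23, Fatima 63, Aisha 0. Winner: Aisha.
Plurality — first-place votes: Yuki 19, Carlos 24, Amara 83, Fatima 23, Aisha 39. Winner: Amara.
The two methods disagree.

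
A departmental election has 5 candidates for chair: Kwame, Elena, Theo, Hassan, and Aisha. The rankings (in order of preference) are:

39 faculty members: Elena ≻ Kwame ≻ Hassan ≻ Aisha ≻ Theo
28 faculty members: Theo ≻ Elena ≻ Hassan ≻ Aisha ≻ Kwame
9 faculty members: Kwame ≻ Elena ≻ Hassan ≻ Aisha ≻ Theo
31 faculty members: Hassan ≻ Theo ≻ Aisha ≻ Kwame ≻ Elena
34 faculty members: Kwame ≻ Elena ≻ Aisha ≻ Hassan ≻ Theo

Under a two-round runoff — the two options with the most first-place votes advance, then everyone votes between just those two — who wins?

Kwame

Round 1 first-place votes: Kwame 43, Elena 39, Theo 28, Hassan 31, Aisha 0.
Kwame and Elena advance.
Runoff: Kwame is preferred to Elena by 74 voters; Elena by 67.
Kwame wins the runoff.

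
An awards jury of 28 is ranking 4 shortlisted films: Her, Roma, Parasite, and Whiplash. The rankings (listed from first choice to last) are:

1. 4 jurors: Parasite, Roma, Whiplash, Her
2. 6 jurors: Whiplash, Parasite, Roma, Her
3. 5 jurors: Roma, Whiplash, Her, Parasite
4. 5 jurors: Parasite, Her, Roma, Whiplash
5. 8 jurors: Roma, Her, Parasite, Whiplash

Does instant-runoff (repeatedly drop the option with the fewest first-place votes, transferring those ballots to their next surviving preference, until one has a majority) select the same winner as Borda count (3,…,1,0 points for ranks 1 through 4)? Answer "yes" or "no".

Instant-runoff — R1 Her 0, Roma 13, Parasite 9, Whiplash 6 (Her out); R2 Roma 13, Parasite 9, Whiplash 6 (Whiplash out); R3 Roma 13, Parasite 15 (Parasite winner). Winner: Parasite.
Borda — scores: Her 31, Roma 58, Parasite 47, Whiplash 32. Winner: Roma.
The two methods disagree.

no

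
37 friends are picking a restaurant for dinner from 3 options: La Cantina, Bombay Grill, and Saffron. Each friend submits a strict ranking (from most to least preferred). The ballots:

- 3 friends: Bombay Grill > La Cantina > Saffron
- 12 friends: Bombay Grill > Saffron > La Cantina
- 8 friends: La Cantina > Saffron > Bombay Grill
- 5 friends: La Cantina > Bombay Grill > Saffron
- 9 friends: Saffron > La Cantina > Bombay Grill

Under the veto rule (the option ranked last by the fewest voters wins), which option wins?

Last-place votes: La Cantina 12, Bombay Grill 17, Saffron 8.
Saffron is ranked last by the fewest voters, so Saffron wins.

Saffron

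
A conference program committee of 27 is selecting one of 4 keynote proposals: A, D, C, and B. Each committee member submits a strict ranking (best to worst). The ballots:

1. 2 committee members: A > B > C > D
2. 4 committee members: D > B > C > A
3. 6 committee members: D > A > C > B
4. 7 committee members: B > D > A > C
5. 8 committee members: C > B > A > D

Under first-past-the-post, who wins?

D

First-place votes: A 2, D 10, C 8, B 7.
D has the most first-place votes.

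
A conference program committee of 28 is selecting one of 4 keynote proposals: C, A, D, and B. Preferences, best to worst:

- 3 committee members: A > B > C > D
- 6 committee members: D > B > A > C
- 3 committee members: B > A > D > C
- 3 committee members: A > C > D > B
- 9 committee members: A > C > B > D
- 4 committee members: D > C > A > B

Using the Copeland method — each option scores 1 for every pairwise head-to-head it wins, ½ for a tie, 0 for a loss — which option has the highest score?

C: beats D and B; loses to A → score 2.
A: beats C, D, and B → score 3.
D: loses to C, A, and B → score 0.
B: beats D; loses to C and A → score 1.
A has the best pairwise record.

A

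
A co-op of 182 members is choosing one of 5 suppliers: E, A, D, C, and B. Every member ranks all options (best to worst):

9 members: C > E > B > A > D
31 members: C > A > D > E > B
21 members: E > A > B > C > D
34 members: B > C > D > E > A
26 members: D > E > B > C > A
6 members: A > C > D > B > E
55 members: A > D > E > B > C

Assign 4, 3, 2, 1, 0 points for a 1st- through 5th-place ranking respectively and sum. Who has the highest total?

E: 9·3 + 31·1 + 21·4 + 34·1 + 26·3 + 6·0 + 55·2 = 364
A: 9·1 + 31·3 + 21·3 + 34·0 + 26·0 + 6·4 + 55·4 = 409
D: 9·0 + 31·2 + 21·0 + 34·2 + 26·4 + 6·2 + 55·3 = 411
C: 9·4 + 31·4 + 21·1 + 34·3 + 26·1 + 6·3 + 55·0 = 327
B: 9·2 + 31·0 + 21·2 + 34·4 + 26·2 + 6·1 + 55·1 = 309
D has the highest Borda score (411).

D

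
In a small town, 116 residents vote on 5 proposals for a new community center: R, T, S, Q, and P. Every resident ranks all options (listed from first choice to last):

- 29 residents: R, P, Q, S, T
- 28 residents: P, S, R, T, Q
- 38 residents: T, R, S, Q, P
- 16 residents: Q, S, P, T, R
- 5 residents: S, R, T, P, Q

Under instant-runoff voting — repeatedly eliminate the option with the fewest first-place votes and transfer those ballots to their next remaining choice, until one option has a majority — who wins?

Round 1: R 29, T 38, S 5, Q 16, P 28. Eliminate S.
Round 2: R 34, T 38, Q 16, P 28. Eliminate Q.
Round 3: R 34, T 38, P 44. Eliminate R.
Round 4: T 43, P 73. P has a majority.

P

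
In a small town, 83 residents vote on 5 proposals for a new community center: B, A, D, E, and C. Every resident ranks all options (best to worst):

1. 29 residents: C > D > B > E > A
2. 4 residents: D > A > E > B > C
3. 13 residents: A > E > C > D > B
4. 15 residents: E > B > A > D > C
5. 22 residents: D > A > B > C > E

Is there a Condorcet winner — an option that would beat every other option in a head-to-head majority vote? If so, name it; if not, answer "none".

Checking pairwise contests:
D beats B 68–15.
B beats A 44–39.
C beats D 42–41.
B beats E 51–32.
A beats C 54–29.
Every option loses at least one head-to-head, so there is no Condorcet winner.

none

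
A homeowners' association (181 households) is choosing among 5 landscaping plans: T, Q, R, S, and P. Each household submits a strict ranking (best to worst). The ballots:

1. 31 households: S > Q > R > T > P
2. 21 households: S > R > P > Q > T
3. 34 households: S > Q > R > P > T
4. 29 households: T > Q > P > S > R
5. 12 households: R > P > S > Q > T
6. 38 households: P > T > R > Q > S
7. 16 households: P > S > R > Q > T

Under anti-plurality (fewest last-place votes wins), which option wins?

Q

Last-place votes: T 83, Q 0, R 29, S 38, P 31.
Q is ranked last by the fewest voters, so Q wins.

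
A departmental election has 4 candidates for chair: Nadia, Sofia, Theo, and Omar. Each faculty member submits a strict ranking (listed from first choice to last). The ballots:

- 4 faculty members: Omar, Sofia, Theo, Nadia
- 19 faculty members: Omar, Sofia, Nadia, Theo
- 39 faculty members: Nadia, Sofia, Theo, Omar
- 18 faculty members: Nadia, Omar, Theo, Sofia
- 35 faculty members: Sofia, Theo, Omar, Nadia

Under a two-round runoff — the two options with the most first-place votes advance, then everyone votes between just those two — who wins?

Sofia

Round 1 first-place votes: Nadia 57, Sofia 35, Theo 0, Omar 23.
Nadia and Sofia advance.
Runoff: Nadia is preferred to Sofia by 57 voters; Sofia by 58.
Sofia wins the runoff.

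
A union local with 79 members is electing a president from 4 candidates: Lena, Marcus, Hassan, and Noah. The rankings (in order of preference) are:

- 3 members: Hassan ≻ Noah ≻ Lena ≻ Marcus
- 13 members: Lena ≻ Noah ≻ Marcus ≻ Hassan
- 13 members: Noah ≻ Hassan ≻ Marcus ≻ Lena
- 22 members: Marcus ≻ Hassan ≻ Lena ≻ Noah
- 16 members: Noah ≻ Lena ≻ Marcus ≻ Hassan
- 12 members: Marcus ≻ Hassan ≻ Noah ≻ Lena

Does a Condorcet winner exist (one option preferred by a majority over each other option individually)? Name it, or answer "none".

Noah

Noah vs Lena: 44–35 for Noah.
Noah vs Marcus: 45–34 for Noah.
Noah vs Hassan: 42–37 for Noah.
Noah beats every other option head-to-head.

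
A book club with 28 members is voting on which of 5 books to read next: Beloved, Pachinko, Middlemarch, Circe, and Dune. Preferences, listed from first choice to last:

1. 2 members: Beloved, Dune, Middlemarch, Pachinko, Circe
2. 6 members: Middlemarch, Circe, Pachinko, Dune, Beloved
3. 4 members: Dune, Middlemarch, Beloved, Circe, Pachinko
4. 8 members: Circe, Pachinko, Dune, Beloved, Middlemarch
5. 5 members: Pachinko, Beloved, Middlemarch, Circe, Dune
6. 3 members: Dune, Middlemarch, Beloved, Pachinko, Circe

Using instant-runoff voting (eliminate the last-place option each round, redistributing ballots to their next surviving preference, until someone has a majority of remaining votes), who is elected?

Dune

Round 1: Beloved 2, Pachinko 5, Middlemarch 6, Circe 8, Dune 7. Eliminate Beloved.
Round 2: Pachinko 5, Middlemarch 6, Circe 8, Dune 9. Eliminate Pachinko.
Round 3: Middlemarch 11, Circe 8, Dune 9. Eliminate Circe.
Round 4: Middlemarch 11, Dune 17. Dune has a majority.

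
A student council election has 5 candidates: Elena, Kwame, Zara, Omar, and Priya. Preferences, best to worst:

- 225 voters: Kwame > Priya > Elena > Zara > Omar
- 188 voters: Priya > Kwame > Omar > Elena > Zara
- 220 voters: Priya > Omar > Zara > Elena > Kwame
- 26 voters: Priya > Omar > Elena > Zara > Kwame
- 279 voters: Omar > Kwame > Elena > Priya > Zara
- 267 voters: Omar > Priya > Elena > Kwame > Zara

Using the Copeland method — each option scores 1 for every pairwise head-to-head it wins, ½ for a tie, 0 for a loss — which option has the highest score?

Elena: beats Zara; loses to Kwame, Omar, and Priya → score 1.
Kwame: beats Elena and Zara; loses to Omar and Priya → score 2.
Zara: loses to Elena, Kwame, Omar, and Priya → score 0.
Omar: beats Elena, Kwame, and Zara; loses to Priya → score 3.
Priya: beats Elena, Kwame, Zara, and Omar → score 4.
Priya has the best pairwise record.

Priya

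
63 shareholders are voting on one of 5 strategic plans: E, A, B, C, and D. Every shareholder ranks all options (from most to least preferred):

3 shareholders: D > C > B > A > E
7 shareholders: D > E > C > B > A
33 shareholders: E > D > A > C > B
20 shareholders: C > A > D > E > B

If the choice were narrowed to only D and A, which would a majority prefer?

Voters preferring D to A: 43; preferring A to D: 20.
D wins the head-to-head.

D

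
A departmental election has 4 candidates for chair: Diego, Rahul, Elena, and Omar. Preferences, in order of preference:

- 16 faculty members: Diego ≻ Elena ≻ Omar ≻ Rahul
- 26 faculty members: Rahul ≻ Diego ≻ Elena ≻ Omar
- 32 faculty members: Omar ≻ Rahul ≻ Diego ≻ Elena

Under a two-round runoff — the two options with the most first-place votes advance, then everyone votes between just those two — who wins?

Omar

Round 1 first-place votes: Diego 16, Rahul 26, Elena 0, Omar 32.
Omar and Rahul advance.
Runoff: Omar is preferred to Rahul by 48 voters; Rahul by 26.
Omar wins the runoff.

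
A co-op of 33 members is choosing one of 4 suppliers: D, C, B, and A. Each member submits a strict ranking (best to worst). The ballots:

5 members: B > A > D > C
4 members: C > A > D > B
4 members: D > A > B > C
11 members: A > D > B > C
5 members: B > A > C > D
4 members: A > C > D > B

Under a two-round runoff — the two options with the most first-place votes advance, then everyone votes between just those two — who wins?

A

Round 1 first-place votes: D 4, C 4, B 10, A 15.
A and B advance.
Runoff: A is preferred to B by 23 voters; B by 10.
A wins the runoff.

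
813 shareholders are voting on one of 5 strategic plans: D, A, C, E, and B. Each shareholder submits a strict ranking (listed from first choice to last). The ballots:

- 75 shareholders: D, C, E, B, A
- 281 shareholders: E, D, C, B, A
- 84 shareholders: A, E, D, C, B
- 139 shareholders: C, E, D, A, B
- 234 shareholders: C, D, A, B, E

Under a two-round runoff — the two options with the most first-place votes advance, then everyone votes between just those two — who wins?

C

Round 1 first-place votes: D 75, A 84, C 373, E 281, B 0.
C and E advance.
Runoff: C is preferred to E by 448 voters; E by 365.
C wins the runoff.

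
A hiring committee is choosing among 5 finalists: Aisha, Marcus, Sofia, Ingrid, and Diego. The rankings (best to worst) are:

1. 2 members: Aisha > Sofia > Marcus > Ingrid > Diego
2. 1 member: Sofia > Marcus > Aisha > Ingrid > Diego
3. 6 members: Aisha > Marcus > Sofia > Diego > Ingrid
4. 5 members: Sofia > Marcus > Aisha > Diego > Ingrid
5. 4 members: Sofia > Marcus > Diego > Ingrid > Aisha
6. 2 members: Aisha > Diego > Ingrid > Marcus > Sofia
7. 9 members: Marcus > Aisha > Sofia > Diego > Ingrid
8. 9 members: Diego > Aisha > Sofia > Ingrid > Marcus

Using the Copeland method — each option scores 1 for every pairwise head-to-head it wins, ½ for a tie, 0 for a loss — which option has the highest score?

Aisha: beats Sofia, Ingrid, and Diego; ties Marcus → score 3.5.
Marcus: beats Ingrid and Diego; ties Aisha; loses to Sofia → score 2.5.
Sofia: beats Marcus, Ingrid, and Diego; loses to Aisha → score 3.
Ingrid: loses to Aisha, Marcus, Sofia, and Diego → score 0.
Diego: beats Ingrid; loses to Aisha, Marcus, and Sofia → score 1.
Aisha has the best pairwise record.

Aisha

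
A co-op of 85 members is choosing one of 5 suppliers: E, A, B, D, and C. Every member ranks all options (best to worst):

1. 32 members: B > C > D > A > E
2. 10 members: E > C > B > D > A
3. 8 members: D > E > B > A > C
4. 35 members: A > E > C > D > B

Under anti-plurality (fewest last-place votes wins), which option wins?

Last-place votes: E 32, A 10, B 35, D 0, C 8.
D is ranked last by the fewest voters, so D wins.

D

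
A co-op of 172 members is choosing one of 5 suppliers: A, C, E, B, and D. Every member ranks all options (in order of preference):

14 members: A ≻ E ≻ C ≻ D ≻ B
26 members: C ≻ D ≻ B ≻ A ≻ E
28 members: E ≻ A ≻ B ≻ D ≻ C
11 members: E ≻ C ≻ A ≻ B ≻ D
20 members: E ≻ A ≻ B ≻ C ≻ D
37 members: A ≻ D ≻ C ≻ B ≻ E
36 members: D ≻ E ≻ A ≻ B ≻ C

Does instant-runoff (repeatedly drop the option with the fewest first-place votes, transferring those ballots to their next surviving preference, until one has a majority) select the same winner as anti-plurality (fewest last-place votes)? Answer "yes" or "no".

no

Instant-runoff — R1 A 51, C 26, E 59, B 0, D 36 (B out); R2 A 51, C 26, E 59, D 36 (C out); R3 A 51, E 59, D 62 (A out); R4 E 73, D 99 (D winner). Winner: D.
Anti-plurality — last-place votes: A 0, C 64, E 63, B 14, D 31. Winner: A.
The two methods disagree.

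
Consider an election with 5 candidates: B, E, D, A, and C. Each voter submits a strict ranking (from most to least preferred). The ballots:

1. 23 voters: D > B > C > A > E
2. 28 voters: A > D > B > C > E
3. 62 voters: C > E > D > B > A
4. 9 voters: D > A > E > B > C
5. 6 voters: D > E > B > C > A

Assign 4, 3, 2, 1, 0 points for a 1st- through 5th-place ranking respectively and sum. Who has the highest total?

B: 23·3 + 28·2 + 62·1 + 9·1 + 6·2 = 208
E: 23·0 + 28·0 + 62·3 + 9·2 + 6·3 = 222
D: 23·4 + 28·3 + 62·2 + 9·4 + 6·4 = 360
A: 23·1 + 28·4 + 62·0 + 9·3 + 6·0 = 162
C: 23·2 + 28·1 + 62·4 + 9·0 + 6·1 = 328
D has the highest Borda score (360).

D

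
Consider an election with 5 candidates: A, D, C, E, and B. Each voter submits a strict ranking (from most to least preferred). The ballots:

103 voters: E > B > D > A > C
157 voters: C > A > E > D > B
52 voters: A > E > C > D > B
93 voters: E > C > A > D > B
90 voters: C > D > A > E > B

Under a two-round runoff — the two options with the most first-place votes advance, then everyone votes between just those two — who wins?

Round 1 first-place votes: A 52, D 0, C 247, E 196, B 0.
C and E advance.
Runoff: C is preferred to E by 247 voters; E by 248.
E wins the runoff.

E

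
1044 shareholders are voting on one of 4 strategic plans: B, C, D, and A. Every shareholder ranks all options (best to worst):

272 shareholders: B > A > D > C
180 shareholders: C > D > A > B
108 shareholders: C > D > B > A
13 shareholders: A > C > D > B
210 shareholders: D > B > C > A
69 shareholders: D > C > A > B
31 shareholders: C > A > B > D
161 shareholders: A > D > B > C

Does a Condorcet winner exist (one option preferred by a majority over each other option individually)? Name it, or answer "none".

D

D vs B: 741–303 for D.
D vs C: 712–332 for D.
D vs A: 567–477 for D.
D beats every other option head-to-head.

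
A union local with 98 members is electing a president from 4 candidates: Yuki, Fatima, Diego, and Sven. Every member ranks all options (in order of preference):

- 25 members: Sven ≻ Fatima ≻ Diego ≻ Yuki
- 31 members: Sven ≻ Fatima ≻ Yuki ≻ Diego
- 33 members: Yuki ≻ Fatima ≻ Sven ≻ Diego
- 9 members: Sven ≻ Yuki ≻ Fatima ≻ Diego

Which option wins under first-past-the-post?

Sven

First-place votes: Yuki 33, Fatima 0, Diego 0, Sven 65.
Sven has the most first-place votes.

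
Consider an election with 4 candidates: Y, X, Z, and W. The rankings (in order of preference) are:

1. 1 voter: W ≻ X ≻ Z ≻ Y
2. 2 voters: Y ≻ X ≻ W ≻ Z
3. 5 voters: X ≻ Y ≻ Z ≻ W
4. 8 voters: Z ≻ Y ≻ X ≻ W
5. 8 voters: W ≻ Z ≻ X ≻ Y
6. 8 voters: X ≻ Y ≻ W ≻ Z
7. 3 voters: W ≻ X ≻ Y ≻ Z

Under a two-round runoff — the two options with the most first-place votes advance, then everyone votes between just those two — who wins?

Round 1 first-place votes: Y 2, X 13, Z 8, W 12.
X and W advance.
Runoff: X is preferred to W by 23 voters; W by 12.
X wins the runoff.

X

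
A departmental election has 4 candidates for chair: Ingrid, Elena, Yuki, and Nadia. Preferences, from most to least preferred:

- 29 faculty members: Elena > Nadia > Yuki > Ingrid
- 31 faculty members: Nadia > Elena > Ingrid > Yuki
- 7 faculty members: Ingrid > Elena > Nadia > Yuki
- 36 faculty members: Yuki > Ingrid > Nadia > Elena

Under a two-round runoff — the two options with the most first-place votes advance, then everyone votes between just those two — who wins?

Round 1 first-place votes: Ingrid 7, Elena 29, Yuki 36, Nadia 31.
Yuki and Nadia advance.
Runoff: Yuki is preferred to Nadia by 36 voters; Nadia by 67.
Nadia wins the runoff.

Nadia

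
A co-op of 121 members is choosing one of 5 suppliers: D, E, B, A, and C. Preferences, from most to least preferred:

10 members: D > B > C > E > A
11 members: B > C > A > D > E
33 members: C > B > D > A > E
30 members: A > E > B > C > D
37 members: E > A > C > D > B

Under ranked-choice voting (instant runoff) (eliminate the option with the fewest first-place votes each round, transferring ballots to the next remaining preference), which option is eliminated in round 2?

B

Round 1: D 10, E 37, B 11, A 30, C 33. Eliminate D.
Round 2: E 37, B 21, A 30, C 33. Eliminate B.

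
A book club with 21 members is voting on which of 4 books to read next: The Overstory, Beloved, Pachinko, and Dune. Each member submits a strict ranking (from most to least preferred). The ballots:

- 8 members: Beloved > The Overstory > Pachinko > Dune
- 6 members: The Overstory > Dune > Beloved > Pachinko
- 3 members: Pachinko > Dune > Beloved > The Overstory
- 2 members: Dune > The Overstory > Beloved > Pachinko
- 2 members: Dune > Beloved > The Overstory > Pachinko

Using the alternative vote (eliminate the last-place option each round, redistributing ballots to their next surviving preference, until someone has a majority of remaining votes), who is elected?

Round 1: The Overstory 6, Beloved 8, Pachinko 3, Dune 4. Eliminate Pachinko.
Round 2: The Overstory 6, Beloved 8, Dune 7. Eliminate The Overstory.
Round 3: Beloved 8, Dune 13. Dune has a majority.

Dune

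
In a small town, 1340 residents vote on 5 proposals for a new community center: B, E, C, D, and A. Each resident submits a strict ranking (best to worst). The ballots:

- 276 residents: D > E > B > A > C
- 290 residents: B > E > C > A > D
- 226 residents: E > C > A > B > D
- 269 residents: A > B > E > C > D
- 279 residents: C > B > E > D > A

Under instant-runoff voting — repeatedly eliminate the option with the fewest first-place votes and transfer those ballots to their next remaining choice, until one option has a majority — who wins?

B

Round 1: B 290, E 226, C 279, D 276, A 269. Eliminate E.
Round 2: B 290, C 505, D 276, A 269. Eliminate A.
Round 3: B 559, C 505, D 276. Eliminate D.
Round 4: B 835, C 505. B has a majority.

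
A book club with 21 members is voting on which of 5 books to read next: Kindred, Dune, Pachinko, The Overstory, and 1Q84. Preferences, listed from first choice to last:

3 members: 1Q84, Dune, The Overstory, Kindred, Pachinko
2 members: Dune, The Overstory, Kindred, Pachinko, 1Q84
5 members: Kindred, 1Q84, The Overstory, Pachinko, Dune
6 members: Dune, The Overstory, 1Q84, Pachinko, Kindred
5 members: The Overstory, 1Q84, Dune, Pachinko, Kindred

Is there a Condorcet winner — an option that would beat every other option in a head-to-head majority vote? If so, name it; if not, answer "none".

Checking pairwise contests:
Dune beats Kindred 16–5.
1Q84 beats Dune 13–8.
Dune beats Pachinko 16–5.
Dune beats The Overstory 11–10.
The Overstory beats 1Q84 13–8.
Every option loses at least one head-to-head, so there is no Condorcet winner.

none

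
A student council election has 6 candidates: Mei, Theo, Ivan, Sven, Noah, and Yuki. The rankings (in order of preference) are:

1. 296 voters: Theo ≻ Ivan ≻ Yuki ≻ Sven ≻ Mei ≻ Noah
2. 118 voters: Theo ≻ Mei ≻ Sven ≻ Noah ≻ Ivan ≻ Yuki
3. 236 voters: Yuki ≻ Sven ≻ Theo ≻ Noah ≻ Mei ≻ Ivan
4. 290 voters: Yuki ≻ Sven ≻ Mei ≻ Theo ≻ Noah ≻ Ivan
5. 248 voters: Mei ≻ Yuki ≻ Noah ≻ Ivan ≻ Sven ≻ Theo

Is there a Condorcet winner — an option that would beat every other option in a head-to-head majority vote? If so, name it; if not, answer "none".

Yuki

Yuki vs Mei: 822–366 for Yuki.
Yuki vs Theo: 774–414 for Yuki.
Yuki vs Ivan: 774–414 for Yuki.
Yuki vs Sven: 1070–118 for Yuki.
Yuki vs Noah: 1070–118 for Yuki.
Yuki beats every other option head-to-head.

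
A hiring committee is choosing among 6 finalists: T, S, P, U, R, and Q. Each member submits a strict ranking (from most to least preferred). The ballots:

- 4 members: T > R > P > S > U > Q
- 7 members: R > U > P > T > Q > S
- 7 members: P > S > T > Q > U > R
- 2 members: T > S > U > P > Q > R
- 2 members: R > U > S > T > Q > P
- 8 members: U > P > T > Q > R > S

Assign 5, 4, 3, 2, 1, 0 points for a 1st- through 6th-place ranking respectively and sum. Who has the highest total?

T: 4·5 + 7·2 + 7·3 + 2·5 + 2·2 + 8·3 = 93
S: 4·2 + 7·0 + 7·4 + 2·4 + 2·3 + 8·0 = 50
P: 4·3 + 7·3 + 7·5 + 2·2 + 2·0 + 8·4 = 104
U: 4·1 + 7·4 + 7·1 + 2·3 + 2·4 + 8·5 = 93
R: 4·4 + 7·5 + 7·0 + 2·0 + 2·5 + 8·1 = 69
Q: 4·0 + 7·1 + 7·2 + 2·1 + 2·1 + 8·2 = 41
P has the highest Borda score (104).

P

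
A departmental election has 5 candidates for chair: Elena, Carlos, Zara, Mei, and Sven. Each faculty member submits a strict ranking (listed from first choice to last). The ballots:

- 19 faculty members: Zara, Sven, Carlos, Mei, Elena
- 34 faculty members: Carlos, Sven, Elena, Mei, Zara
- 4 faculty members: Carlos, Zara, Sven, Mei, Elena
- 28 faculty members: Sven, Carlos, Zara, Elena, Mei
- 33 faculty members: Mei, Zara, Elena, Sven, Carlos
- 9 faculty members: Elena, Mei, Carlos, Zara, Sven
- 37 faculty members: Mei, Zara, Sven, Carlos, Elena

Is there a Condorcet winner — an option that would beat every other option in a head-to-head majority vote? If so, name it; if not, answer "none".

Checking pairwise contests:
Carlos beats Elena 122–42.
Zara beats Carlos 89–75.
Mei beats Zara 113–51.
Carlos beats Mei 85–79.
Zara beats Sven 102–62.
Every option loses at least one head-to-head, so there is no Condorcet winner.

none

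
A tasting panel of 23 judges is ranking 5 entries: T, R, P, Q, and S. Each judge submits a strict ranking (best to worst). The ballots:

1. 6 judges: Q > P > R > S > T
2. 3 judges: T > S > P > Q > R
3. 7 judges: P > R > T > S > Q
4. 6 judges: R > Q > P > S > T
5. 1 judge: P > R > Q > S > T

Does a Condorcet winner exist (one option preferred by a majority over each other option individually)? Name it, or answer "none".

Checking pairwise contests:
R beats T 20–3.
P beats R 17–6.
Q beats P 12–11.
R beats Q 14–9.
R beats S 20–3.
Every option loses at least one head-to-head, so there is no Condorcet winner.

none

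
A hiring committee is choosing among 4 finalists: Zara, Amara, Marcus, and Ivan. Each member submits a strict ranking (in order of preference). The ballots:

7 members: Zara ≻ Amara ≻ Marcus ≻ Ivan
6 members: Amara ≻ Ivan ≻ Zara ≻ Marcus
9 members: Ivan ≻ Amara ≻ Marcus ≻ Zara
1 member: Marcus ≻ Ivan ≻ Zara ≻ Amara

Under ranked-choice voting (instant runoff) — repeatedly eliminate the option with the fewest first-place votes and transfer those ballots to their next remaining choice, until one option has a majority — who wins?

Ivan

Round 1: Zara 7, Amara 6, Marcus 1, Ivan 9. Eliminate Marcus.
Round 2: Zara 7, Amara 6, Ivan 10. Eliminate Amara.
Round 3: Zara 7, Ivan 16. Ivan has a majority.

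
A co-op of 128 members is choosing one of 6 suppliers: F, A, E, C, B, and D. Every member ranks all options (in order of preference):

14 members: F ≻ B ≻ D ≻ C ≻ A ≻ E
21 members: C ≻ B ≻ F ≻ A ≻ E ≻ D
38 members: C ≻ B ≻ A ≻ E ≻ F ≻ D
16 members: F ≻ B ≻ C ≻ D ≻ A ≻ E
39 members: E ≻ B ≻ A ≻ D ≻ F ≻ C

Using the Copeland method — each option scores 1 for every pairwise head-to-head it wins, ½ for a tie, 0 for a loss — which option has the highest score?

B

F: beats C and D; loses to A, E, and B → score 2.
A: beats F, E, and D; loses to C and B → score 3.
E: beats F and D; loses to A, C, and B → score 2.
C: beats A, E, and D; loses to F and B → score 3.
B: beats F, A, E, C, and D → score 5.
D: loses to F, A, E, C, and B → score 0.
B has the best pairwise record.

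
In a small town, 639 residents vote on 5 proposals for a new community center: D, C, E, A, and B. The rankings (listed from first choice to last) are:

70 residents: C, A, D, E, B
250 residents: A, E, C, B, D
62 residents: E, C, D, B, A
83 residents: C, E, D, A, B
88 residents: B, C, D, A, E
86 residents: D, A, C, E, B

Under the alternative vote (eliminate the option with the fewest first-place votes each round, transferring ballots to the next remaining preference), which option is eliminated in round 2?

D

Round 1: D 86, C 153, E 62, A 250, B 88. Eliminate E.
Round 2: D 86, C 215, A 250, B 88. Eliminate D.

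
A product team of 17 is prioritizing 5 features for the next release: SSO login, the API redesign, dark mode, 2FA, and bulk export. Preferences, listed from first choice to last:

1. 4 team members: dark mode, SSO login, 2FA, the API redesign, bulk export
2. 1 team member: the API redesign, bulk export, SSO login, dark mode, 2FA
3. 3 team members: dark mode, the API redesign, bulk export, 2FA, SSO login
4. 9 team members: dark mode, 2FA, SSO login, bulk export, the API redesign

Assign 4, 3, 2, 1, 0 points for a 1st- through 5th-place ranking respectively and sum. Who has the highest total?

dark mode

SSO login: 4·3 + 1·2 + 3·0 + 9·2 = 32
the API redesign: 4·1 + 1·4 + 3·3 + 9·0 = 17
dark mode: 4·4 + 1·1 + 3·4 + 9·4 = 65
2FA: 4·2 + 1·0 + 3·1 + 9·3 = 38
bulk export: 4·0 + 1·3 + 3·2 + 9·1 = 18
dark mode has the highest Borda score (65).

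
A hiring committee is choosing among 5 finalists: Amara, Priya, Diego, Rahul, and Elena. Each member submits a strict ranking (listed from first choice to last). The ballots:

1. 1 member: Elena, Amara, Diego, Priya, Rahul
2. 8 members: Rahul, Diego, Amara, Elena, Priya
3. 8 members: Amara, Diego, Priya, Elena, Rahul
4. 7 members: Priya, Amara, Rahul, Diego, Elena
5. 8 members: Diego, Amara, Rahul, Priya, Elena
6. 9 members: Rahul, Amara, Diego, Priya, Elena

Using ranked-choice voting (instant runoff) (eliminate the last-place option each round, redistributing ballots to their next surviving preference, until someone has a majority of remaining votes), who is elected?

Amara

Round 1: Amara 8, Priya 7, Diego 8, Rahul 17, Elena 1. Eliminate Elena.
Round 2: Amara 9, Priya 7, Diego 8, Rahul 17. Eliminate Priya.
Round 3: Amara 16, Diego 8, Rahul 17. Eliminate Diego.
Round 4: Amara 24, Rahul 17. Amara has a majority.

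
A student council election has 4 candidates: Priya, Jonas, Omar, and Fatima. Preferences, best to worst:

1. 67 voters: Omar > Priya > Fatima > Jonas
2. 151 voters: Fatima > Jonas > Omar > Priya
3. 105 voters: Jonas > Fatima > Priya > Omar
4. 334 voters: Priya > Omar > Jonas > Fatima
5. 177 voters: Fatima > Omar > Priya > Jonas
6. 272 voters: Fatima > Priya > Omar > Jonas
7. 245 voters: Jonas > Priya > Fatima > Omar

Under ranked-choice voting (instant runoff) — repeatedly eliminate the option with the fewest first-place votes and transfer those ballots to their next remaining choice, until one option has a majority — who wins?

Round 1: Priya 334, Jonas 350, Omar 67, Fatima 600. Eliminate Omar.
Round 2: Priya 401, Jonas 350, Fatima 600. Eliminate Jonas.
Round 3: Priya 646, Fatima 705. Fatima has a majority.

Fatima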